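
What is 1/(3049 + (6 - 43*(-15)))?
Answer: 1/3700 ≈ 0.00027027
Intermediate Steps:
1/(3049 + (6 - 43*(-15))) = 1/(3049 + (6 + 645)) = 1/(3049 + 651) = 1/3700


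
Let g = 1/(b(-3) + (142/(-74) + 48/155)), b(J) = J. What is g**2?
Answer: 32890225/698756356 ≈ 0.047070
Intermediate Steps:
g = -5735/26434 (g = 1/(-3 + (142/(-74) + 48/155)) = 1/(-3 + (142*(-1/74) + 48*(1/155))) = 1/(-3 + (-71/37 + 48/155)) = 1/(-3 - 9229/5735) = 1/(-26434/5735) = -5735/26434 ≈ -0.21696)
g**2 = (-5735/26434)**2 = 32890225/698756356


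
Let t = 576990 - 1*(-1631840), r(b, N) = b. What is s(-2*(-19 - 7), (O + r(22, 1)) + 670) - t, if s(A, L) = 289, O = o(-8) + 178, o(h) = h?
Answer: -2208541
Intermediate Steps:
O = 170 (O = -8 + 178 = 170)
t = 2208830 (t = 576990 + 1631840 = 2208830)
s(-2*(-19 - 7), (O + r(22, 1)) + 670) - t = 289 - 1*2208830 = 289 - 2208830 = -2208541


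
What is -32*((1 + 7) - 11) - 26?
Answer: 70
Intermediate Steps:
-32*((1 + 7) - 11) - 26 = -32*(8 - 11) - 26 = -32*(-3) - 26 = 96 - 26 = 70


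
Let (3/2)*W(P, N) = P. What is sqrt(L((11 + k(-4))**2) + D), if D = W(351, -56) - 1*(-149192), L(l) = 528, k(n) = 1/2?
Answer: sqrt(149954) ≈ 387.24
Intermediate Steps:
k(n) = 1/2 (k(n) = 1*(1/2) = 1/2)
W(P, N) = 2*P/3
D = 149426 (D = (2/3)*351 - 1*(-149192) = 234 + 149192 = 149426)
sqrt(L((11 + k(-4))**2) + D) = sqrt(528 + 149426) = sqrt(149954)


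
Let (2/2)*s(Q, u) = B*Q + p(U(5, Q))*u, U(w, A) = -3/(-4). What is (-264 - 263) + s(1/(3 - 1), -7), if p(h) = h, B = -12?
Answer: -2153/4 ≈ -538.25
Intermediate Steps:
U(w, A) = ¾ (U(w, A) = -3*(-¼) = ¾)
s(Q, u) = -12*Q + 3*u/4
(-264 - 263) + s(1/(3 - 1), -7) = (-264 - 263) + (-12/(3 - 1) + (¾)*(-7)) = -527 + (-12/2 - 21/4) = -527 + (-12*½ - 21/4) = -527 + (-6 - 21/4) = -527 - 45/4 = -2153/4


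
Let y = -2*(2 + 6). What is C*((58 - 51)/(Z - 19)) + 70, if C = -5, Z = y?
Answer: 71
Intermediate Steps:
y = -16 (y = -2*8 = -16)
Z = -16
C*((58 - 51)/(Z - 19)) + 70 = -5*(58 - 51)/(-16 - 19) + 70 = -35/(-35) + 70 = -35*(-1)/35 + 70 = -5*(-⅕) + 70 = 1 + 70 = 71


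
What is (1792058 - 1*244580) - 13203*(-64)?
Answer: 2392470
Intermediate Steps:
(1792058 - 1*244580) - 13203*(-64) = (1792058 - 244580) + 844992 = 1547478 + 844992 = 2392470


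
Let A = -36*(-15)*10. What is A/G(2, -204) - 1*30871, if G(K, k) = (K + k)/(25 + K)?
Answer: -3190871/101 ≈ -31593.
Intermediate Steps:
G(K, k) = (K + k)/(25 + K)
A = 5400 (A = 540*10 = 5400)
A/G(2, -204) - 1*30871 = 5400/(((2 - 204)/(25 + 2))) - 1*30871 = 5400/((-202/27)) - 30871 = 5400/(((1/27)*(-202))) - 30871 = 5400/(-202/27) - 30871 = 5400*(-27/202) - 30871 = -72900/101 - 30871 = -3190871/101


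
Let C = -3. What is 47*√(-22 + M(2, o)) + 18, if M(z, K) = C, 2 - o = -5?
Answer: 18 + 235*I ≈ 18.0 + 235.0*I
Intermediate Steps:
o = 7 (o = 2 - 1*(-5) = 2 + 5 = 7)
M(z, K) = -3
47*√(-22 + M(2, o)) + 18 = 47*√(-22 - 3) + 18 = 47*√(-25) + 18 = 47*(5*I) + 18 = 235*I + 18 = 18 + 235*I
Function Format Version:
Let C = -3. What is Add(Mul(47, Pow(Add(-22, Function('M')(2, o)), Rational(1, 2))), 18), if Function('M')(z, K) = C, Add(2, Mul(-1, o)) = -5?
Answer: Add(18, Mul(235, I)) ≈ Add(18.000, Mul(235.00, I))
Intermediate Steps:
o = 7 (o = Add(2, Mul(-1, -5)) = Add(2, 5) = 7)
Function('M')(z, K) = -3
Add(Mul(47, Pow(Add(-22, Function('M')(2, o)), Rational(1, 2))), 18) = Add(Mul(47, Pow(Add(-22, -3), Rational(1, 2))), 18) = Add(Mul(47, Pow(-25, Rational(1, 2))), 18) = Add(Mul(47, Mul(5, I)), 18) = Add(Mul(235, I), 18) = Add(18, Mul(235, I))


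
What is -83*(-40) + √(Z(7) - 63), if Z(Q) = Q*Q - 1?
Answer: 3320 + I*√15 ≈ 3320.0 + 3.873*I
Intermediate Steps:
Z(Q) = -1 + Q² (Z(Q) = Q² - 1 = -1 + Q²)
-83*(-40) + √(Z(7) - 63) = -83*(-40) + √((-1 + 7²) - 63) = 3320 + √((-1 + 49) - 63) = 3320 + √(48 - 63) = 3320 + √(-15) = 3320 + I*√15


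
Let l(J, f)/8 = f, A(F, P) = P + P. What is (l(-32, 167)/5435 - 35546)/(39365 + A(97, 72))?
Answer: -193191174/214731415 ≈ -0.89969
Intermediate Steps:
A(F, P) = 2*P
l(J, f) = 8*f
(l(-32, 167)/5435 - 35546)/(39365 + A(97, 72)) = ((8*167)/5435 - 35546)/(39365 + 2*72) = (1336*(1/5435) - 35546)/(39365 + 144) = (1336/5435 - 35546)/39509 = -193191174/5435*1/39509 = -193191174/214731415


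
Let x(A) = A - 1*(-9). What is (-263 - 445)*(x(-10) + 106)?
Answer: -74340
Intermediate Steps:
x(A) = 9 + A (x(A) = A + 9 = 9 + A)
(-263 - 445)*(x(-10) + 106) = (-263 - 445)*((9 - 10) + 106) = -708*(-1 + 106) = -708*105 = -74340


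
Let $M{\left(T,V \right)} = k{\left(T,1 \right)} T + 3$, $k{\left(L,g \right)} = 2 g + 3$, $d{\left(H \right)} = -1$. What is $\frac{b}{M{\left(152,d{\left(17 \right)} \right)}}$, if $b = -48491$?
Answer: $- \frac{48491}{763} \approx -63.553$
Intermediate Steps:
$k{\left(L,g \right)} = 3 + 2 g$
$M{\left(T,V \right)} = 3 + 5 T$ ($M{\left(T,V \right)} = \left(3 + 2 \cdot 1\right) T + 3 = \left(3 + 2\right) T + 3 = 5 T + 3 = 3 + 5 T$)
$\frac{b}{M{\left(152,d{\left(17 \right)} \right)}} = - \frac{48491}{3 + 5 \cdot 152} = - \frac{48491}{3 + 760} = - \frac{48491}{763}$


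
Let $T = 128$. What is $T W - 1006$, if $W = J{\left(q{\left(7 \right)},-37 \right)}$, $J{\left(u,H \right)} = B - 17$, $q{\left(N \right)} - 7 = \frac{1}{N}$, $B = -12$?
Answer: $-4718$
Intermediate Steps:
$q{\left(N \right)} = 7 + \frac{1}{N}$
$J{\left(u,H \right)} = -29$ ($J{\left(u,H \right)} = -12 - 17 = -29$)
$W = -29$
$T W - 1006 = 128 \left(-29\right) - 1006 = -3712 - 1006 = -4718$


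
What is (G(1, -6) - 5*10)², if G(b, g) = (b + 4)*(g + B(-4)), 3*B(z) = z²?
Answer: 25600/9 ≈ 2844.4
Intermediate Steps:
B(z) = z²/3
G(b, g) = (4 + b)*(16/3 + g) (G(b, g) = (b + 4)*(g + (⅓)*(-4)²) = (4 + b)*(g + (⅓)*16) = (4 + b)*(g + 16/3) = (4 + b)*(16/3 + g))
(G(1, -6) - 5*10)² = ((64/3 + 4*(-6) + (16/3)*1 + 1*(-6)) - 5*10)² = ((64/3 - 24 + 16/3 - 6) - 50)² = (-10/3 - 50)² = (-160/3)² = 25600/9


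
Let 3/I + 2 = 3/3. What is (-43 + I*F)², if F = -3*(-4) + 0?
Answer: 6241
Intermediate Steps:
I = -3 (I = 3/(-2 + 3/3) = 3/(-2 + 3*(⅓)) = 3/(-2 + 1) = 3/(-1) = 3*(-1) = -3)
F = 12 (F = 12 + 0 = 12)
(-43 + I*F)² = (-43 - 3*12)² = (-43 - 36)² = (-79)² = 6241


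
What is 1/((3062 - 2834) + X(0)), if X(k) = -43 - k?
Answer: 1/185 ≈ 0.0054054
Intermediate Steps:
1/((3062 - 2834) + X(0)) = 1/((3062 - 2834) + (-43 - 1*0)) = 1/(228 + (-43 + 0)) = 1/(228 - 43) = 1/185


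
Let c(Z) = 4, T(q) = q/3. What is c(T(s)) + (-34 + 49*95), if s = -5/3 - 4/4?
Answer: 4625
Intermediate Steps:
s = -8/3 (s = -5*⅓ - 4*¼ = -5/3 - 1 = -8/3 ≈ -2.6667)
T(q) = q/3 (T(q) = q*(⅓) = q/3)
c(T(s)) + (-34 + 49*95) = 4 + (-34 + 49*95) = 4 + (-34 + 4655) = 4 + 4621 = 4625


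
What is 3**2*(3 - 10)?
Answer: -63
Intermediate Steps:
3**2*(3 - 10) = 9*(-7) = -63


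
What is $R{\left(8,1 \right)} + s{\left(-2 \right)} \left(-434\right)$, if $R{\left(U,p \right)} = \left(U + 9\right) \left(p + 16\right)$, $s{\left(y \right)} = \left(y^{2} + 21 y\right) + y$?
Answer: $17649$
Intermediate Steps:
$s{\left(y \right)} = y^{2} + 22 y$
$R{\left(U,p \right)} = \left(9 + U\right) \left(16 + p\right)$
$R{\left(8,1 \right)} + s{\left(-2 \right)} \left(-434\right) = \left(144 + 9 \cdot 1 + 16 \cdot 8 + 8 \cdot 1\right) + - 2 \left(22 - 2\right) \left(-434\right) = \left(144 + 9 + 128 + 8\right) + \left(-2\right) 20 \left(-434\right) = 289 - -17360 = 289 + 17360 = 17649$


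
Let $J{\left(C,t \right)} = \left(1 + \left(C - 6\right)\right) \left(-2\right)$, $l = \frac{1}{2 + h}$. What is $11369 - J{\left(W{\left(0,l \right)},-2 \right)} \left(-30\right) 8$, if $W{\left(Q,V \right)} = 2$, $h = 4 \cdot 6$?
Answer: $12809$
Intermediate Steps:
$h = 24$
$l = \frac{1}{26}$ ($l = \frac{1}{2 + 24} = \frac{1}{26} \approx 0.038462$)
$J{\left(C,t \right)} = 10 - 2 C$ ($J{\left(C,t \right)} = \left(1 + \left(C - 6\right)\right) \left(-2\right) = \left(1 + \left(-6 + C\right)\right) \left(-2\right) = \left(-5 + C\right) \left(-2\right) = 10 - 2 C$)
$11369 - J{\left(W{\left(0,l \right)},-2 \right)} \left(-30\right) 8 = 11369 - \left(10 - 4\right) \left(-30\right) 8 = 11369 - 6 \left(-30\right) 8 = 11369 - \left(-180\right) 8 = 11369 - -1440 = 11369 + 1440 = 12809$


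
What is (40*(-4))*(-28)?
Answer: 4480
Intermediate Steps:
(40*(-4))*(-28) = -160*(-28) = 4480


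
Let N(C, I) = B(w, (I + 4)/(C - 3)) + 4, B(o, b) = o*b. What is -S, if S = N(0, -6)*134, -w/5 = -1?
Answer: -2948/3 ≈ -982.67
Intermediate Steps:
w = 5 (w = -5*(-1) = 5)
B(o, b) = b*o
N(C, I) = 4 + 5*(4 + I)/(-3 + C) (N(C, I) = ((I + 4)/(C - 3))*5 + 4 = ((4 + I)/(-3 + C))*5 + 4 = 5*(4 + I)/(-3 + C) + 4 = 4 + 5*(4 + I)/(-3 + C))
S = 2948/3 (S = ((8 + 4*0 + 5*(-6))/(-3 + 0))*134 = ((8 + 0 - 30)/(-3))*134 = -⅓*(-22)*134 = (22/3)*134 = 2948/3 ≈ 982.67)
-S = -1*2948/3 = -2948/3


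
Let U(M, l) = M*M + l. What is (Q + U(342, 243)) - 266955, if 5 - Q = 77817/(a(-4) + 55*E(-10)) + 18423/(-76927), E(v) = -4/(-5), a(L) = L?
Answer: -466756681879/3077080 ≈ -1.5169e+5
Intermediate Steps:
U(M, l) = l + M**2 (U(M, l) = M**2 + l = l + M**2)
E(v) = 4/5 (E(v) = -4*(-1/5) = 4/5)
Q = -5970106039/3077080 (Q = 5 - (77817/(-4 + 55*(4/5)) + 18423/(-76927)) = 5 - (77817/(-4 + 44) + 18423*(-1/76927)) = 5 - (77817/40 - 18423/76927) = 5 - 1*5985491439/3077080 = 5 - 5985491439/3077080 = -5970106039/3077080 ≈ -1940.2)
(Q + U(342, 243)) - 266955 = (-5970106039/3077080 + (243 + 342**2)) - 266955 = (-5970106039/3077080 + (243 + 116964)) - 266955 = (-5970106039/3077080 + 117207) - 266955 = 354685209521/3077080 - 266955 = -466756681879/3077080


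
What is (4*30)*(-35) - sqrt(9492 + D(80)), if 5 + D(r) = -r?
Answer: -4200 - sqrt(9407) ≈ -4297.0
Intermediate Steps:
D(r) = -5 - r
(4*30)*(-35) - sqrt(9492 + D(80)) = (4*30)*(-35) - sqrt(9492 + (-5 - 1*80)) = 120*(-35) - sqrt(9492 + (-5 - 80)) = -4200 - sqrt(9492 - 85) = -4200 - sqrt(9407)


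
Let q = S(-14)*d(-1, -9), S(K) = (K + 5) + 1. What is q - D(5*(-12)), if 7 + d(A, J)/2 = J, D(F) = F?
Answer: 316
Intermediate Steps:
d(A, J) = -14 + 2*J
S(K) = 6 + K (S(K) = (5 + K) + 1 = 6 + K)
q = 256 (q = (6 - 14)*(-14 + 2*(-9)) = -8*(-14 - 18) = -8*(-32) = 256)
q - D(5*(-12)) = 256 - 5*(-12) = 256 - 1*(-60) = 256 + 60 = 316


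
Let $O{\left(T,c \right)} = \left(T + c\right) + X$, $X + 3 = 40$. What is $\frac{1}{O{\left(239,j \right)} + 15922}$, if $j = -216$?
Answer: $\frac{1}{15982} \approx 6.257 \cdot 10^{-5}$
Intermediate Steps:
$X = 37$ ($X = -3 + 40 = 37$)
$O{\left(T,c \right)} = 37 + T + c$ ($O{\left(T,c \right)} = \left(T + c\right) + 37 = 37 + T + c$)
$\frac{1}{O{\left(239,j \right)} + 15922} = \frac{1}{\left(37 + 239 - 216\right) + 15922} = \frac{1}{60 + 15922} = \frac{1}{15982}$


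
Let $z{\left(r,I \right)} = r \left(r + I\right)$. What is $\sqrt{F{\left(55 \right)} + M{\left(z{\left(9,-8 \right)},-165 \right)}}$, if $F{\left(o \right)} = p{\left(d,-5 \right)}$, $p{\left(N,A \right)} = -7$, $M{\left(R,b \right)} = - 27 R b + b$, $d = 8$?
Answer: $\sqrt{39923} \approx 199.81$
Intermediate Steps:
$z{\left(r,I \right)} = r \left(I + r\right)$
$M{\left(R,b \right)} = b - 27 R b$ ($M{\left(R,b \right)} = - 27 R b + b = b - 27 R b$)
$F{\left(o \right)} = -7$
$\sqrt{F{\left(55 \right)} + M{\left(z{\left(9,-8 \right)},-165 \right)}} = \sqrt{-7 - 165 \left(1 - 27 \cdot 9 \left(-8 + 9\right)\right)} = \sqrt{-7 - 165 \left(1 - 27 \cdot 9 \cdot 1\right)} = \sqrt{-7 - 165 \left(1 - 243\right)} = \sqrt{-7 - -39930} = \sqrt{-7 + 39930} = \sqrt{39923}$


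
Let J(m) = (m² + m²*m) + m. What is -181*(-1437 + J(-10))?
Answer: 424807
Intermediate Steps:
J(m) = m + m² + m³ (J(m) = (m² + m³) + m = m + m² + m³)
-181*(-1437 + J(-10)) = -181*(-1437 - 10*(1 - 10 + (-10)²)) = -181*(-1437 - 10*(1 - 10 + 100)) = -181*(-1437 - 10*91) = -181*(-1437 - 910) = -181*(-2347) = 424807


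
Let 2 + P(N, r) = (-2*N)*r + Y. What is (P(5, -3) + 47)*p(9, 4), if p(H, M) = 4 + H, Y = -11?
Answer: 832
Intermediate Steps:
P(N, r) = -13 - 2*N*r (P(N, r) = -2 + ((-2*N)*r - 11) = -2 + (-2*N*r - 11) = -2 + (-11 - 2*N*r) = -13 - 2*N*r)
(P(5, -3) + 47)*p(9, 4) = ((-13 - 2*5*(-3)) + 47)*(4 + 9) = ((-13 + 30) + 47)*13 = (17 + 47)*13 = 64*13 = 832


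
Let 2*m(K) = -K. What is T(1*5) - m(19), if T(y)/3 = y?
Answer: 49/2 ≈ 24.500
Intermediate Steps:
T(y) = 3*y
m(K) = -K/2 (m(K) = (-K)/2 = -K/2)
T(1*5) - m(19) = 3*(1*5) - (-1)*19/2 = 3*5 - 1*(-19/2) = 15 + 19/2 = 49/2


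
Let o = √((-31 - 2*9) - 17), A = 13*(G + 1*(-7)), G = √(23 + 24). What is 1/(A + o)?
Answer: 1/(-91 + 13*√47 + I*√66) ≈ -0.026992 - 0.11686*I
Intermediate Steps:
G = √47 ≈ 6.8557
A = -91 + 13*√47 (A = 13*(√47 + 1*(-7)) = 13*(√47 - 7) = 13*(-7 + √47) = -91 + 13*√47 ≈ -1.8765)
o = I*√66 (o = √((-31 - 18) - 17) = √(-49 - 17) = √(-66) = I*√66 ≈ 8.124*I)
1/(A + o) = 1/((-91 + 13*√47) + I*√66) = 1/(-91 + 13*√47 + I*√66)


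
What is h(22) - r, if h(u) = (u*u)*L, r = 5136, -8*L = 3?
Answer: -10635/2 ≈ -5317.5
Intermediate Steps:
L = -3/8 (L = -⅛*3 = -3/8 ≈ -0.37500)
h(u) = -3*u²/8 (h(u) = (u*u)*(-3/8) = u²*(-3/8) = -3*u²/8)
h(22) - r = -3/8*22² - 1*5136 = -3/8*484 - 5136 = -363/2 - 5136 = -10635/2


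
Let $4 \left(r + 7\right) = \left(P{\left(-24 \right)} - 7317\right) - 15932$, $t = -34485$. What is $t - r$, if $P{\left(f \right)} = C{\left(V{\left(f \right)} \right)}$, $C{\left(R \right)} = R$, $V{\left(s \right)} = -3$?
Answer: $-28665$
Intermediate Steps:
$P{\left(f \right)} = -3$
$r = -5820$ ($r = -7 + \frac{\left(-3 - 7317\right) - 15932}{4} = -7 + \frac{-7320 - 15932}{4} = -7 + \frac{1}{4} \left(-23252\right) = -7 - 5813 = -5820$)
$t - r = -34485 - -5820 = -34485 + 5820 = -28665$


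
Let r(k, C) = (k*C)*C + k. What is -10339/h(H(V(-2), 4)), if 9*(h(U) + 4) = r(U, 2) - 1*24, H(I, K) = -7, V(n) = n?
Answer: 93051/95 ≈ 979.48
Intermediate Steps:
r(k, C) = k + k*C**2 (r(k, C) = (C*k)*C + k = k*C**2 + k = k + k*C**2)
h(U) = -20/3 + 5*U/9 (h(U) = -4 + (U*(1 + 2**2) - 1*24)/9 = -4 + (U*(1 + 4) - 24)/9 = -4 + (U*5 - 24)/9 = -4 + (5*U - 24)/9 = -4 + (-24 + 5*U)/9 = -4 + (-8/3 + 5*U/9) = -20/3 + 5*U/9)
-10339/h(H(V(-2), 4)) = -10339/(-20/3 + (5/9)*(-7)) = -10339/(-20/3 - 35/9) = -10339/(-95/9) = -10339*(-9/95) = 93051/95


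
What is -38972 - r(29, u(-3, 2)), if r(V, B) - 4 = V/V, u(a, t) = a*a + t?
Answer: -38977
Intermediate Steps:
u(a, t) = t + a² (u(a, t) = a² + t = t + a²)
r(V, B) = 5 (r(V, B) = 4 + V/V = 4 + 1 = 5)
-38972 - r(29, u(-3, 2)) = -38972 - 1*5 = -38972 - 5 = -38977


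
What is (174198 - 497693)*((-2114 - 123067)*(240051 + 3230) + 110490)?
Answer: 9851732377776645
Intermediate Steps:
(174198 - 497693)*((-2114 - 123067)*(240051 + 3230) + 110490) = -323495*(-125181*243281 + 110490) = -323495*(-30454158861 + 110490) = -323495*(-30454048371) = 9851732377776645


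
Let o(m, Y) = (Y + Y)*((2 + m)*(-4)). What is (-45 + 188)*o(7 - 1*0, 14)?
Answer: -144144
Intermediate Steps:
o(m, Y) = 2*Y*(-8 - 4*m) (o(m, Y) = (2*Y)*(-8 - 4*m) = 2*Y*(-8 - 4*m))
(-45 + 188)*o(7 - 1*0, 14) = (-45 + 188)*(-8*14*(2 + (7 - 1*0))) = 143*(-8*14*(2 + (7 + 0))) = 143*(-8*14*(2 + 7)) = 143*(-8*14*9) = 143*(-1008) = -144144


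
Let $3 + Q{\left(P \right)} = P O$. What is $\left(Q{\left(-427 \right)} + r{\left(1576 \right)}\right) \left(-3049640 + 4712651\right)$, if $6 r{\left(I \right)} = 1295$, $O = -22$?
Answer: $\frac{31952539017}{2} \approx 1.5976 \cdot 10^{10}$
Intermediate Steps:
$r{\left(I \right)} = \frac{1295}{6}$ ($r{\left(I \right)} = \frac{1}{6} \cdot 1295 = \frac{1295}{6}$)
$Q{\left(P \right)} = -3 - 22 P$ ($Q{\left(P \right)} = -3 + P \left(-22\right) = -3 - 22 P$)
$\left(Q{\left(-427 \right)} + r{\left(1576 \right)}\right) \left(-3049640 + 4712651\right) = \left(\left(-3 - -9394\right) + \frac{1295}{6}\right) \left(-3049640 + 4712651\right) = \left(\left(-3 + 9394\right) + \frac{1295}{6}\right) 1663011 = \left(9391 + \frac{1295}{6}\right) 1663011 = \frac{57641}{6} \cdot 1663011 = \frac{31952539017}{2}$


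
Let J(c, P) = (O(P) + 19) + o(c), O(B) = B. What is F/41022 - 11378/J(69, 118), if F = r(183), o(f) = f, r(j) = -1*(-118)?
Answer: -116681002/2112633 ≈ -55.230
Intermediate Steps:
r(j) = 118
F = 118
J(c, P) = 19 + P + c (J(c, P) = (P + 19) + c = (19 + P) + c = 19 + P + c)
F/41022 - 11378/J(69, 118) = 118/41022 - 11378/(19 + 118 + 69) = 118*(1/41022) - 11378/206 = 59/20511 - 11378*1/206 = 59/20511 - 5689/103 = -116681002/2112633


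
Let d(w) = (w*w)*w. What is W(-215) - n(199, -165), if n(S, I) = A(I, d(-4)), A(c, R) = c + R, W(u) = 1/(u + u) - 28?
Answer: 86429/430 ≈ 201.00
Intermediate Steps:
d(w) = w³ (d(w) = w²*w = w³)
W(u) = -28 + 1/(2*u) (W(u) = 1/(2*u) - 28 = -28 + 1/(2*u))
A(c, R) = R + c
n(S, I) = -64 + I (n(S, I) = (-4)³ + I = -64 + I)
W(-215) - n(199, -165) = (-28 + (½)/(-215)) - (-64 - 165) = (-28 + (½)*(-1/215)) - 1*(-229) = (-28 - 1/430) + 229 = -12041/430 + 229 = 86429/430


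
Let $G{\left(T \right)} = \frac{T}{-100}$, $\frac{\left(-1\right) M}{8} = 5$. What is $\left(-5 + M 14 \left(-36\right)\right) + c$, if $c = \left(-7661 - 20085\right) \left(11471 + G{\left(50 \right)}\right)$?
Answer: $-318240338$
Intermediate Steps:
$M = -40$ ($M = \left(-8\right) 5 = -40$)
$G{\left(T \right)} = - \frac{T}{100}$ ($G{\left(T \right)} = T \left(- \frac{1}{100}\right) = - \frac{T}{100}$)
$c = -318260493$ ($c = \left(-7661 - 20085\right) \left(11471 - \frac{1}{2}\right) = - 27746 \left(11471 - \frac{1}{2}\right) = \left(-27746\right) \frac{22941}{2} = -318260493$)
$\left(-5 + M 14 \left(-36\right)\right) + c = \left(-5 + \left(-40\right) 14 \left(-36\right)\right) - 318260493 = \left(-5 - -20160\right) - 318260493 = \left(-5 + 20160\right) - 318260493 = 20155 - 318260493 = -318240338$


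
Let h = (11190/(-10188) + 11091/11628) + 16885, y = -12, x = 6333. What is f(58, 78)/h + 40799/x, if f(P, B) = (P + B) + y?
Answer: 756505100016895/117294335548653 ≈ 6.4496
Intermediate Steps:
f(P, B) = -12 + B + P (f(P, B) = (P + B) - 12 = (B + P) - 12 = -12 + B + P)
h = 18521133041/1096908 (h = (11190*(-1/10188) + 11091*(1/11628)) + 16885 = (-1865/1698 + 3697/3876) + 16885 = -158539/1096908 + 16885 = 18521133041/1096908 ≈ 16885.)
f(58, 78)/h + 40799/x = (-12 + 78 + 58)/(18521133041/1096908) + 40799/6333 = 124*(1096908/18521133041) + 40799*(1/6333) = 136016592/18521133041 + 40799/6333 = 756505100016895/117294335548653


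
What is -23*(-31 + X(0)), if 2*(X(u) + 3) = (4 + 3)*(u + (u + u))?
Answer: 782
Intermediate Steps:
X(u) = -3 + 21*u/2 (X(u) = -3 + ((4 + 3)*(u + (u + u)))/2 = -3 + (7*(u + 2*u))/2 = -3 + (7*(3*u))/2 = -3 + (21*u)/2 = -3 + 21*u/2)
-23*(-31 + X(0)) = -23*(-31 + (-3 + (21/2)*0)) = -23*(-31 + (-3 + 0)) = -23*(-31 - 3) = -23*(-34) = 782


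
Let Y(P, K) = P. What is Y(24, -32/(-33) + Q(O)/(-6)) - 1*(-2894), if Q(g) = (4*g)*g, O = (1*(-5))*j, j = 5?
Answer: 2918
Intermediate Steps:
O = -25 (O = (1*(-5))*5 = -5*5 = -25)
Q(g) = 4*g²
Y(24, -32/(-33) + Q(O)/(-6)) - 1*(-2894) = 24 - 1*(-2894) = 24 + 2894 = 2918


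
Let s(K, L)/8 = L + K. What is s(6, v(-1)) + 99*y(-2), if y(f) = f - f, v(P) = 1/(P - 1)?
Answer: 44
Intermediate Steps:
v(P) = 1/(-1 + P)
s(K, L) = 8*K + 8*L (s(K, L) = 8*(L + K) = 8*(K + L) = 8*K + 8*L)
y(f) = 0
s(6, v(-1)) + 99*y(-2) = (8*6 + 8/(-1 - 1)) + 99*0 = (48 + 8/(-2)) + 0 = (48 + 8*(-½)) + 0 = (48 - 4) + 0 = 44 + 0 = 44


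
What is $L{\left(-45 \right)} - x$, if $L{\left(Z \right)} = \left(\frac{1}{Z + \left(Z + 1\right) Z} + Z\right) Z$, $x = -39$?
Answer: $\frac{88751}{43} \approx 2064.0$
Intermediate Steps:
$L{\left(Z \right)} = Z \left(Z + \frac{1}{Z + Z \left(1 + Z\right)}\right)$ ($L{\left(Z \right)} = \left(\frac{1}{Z + \left(1 + Z\right) Z} + Z\right) Z = \left(\frac{1}{Z + Z \left(1 + Z\right)} + Z\right) Z = \left(Z + \frac{1}{Z + Z \left(1 + Z\right)}\right) Z = Z \left(Z + \frac{1}{Z + Z \left(1 + Z\right)}\right)$)
$L{\left(-45 \right)} - x = \frac{1 + \left(-45\right)^{3} + 2 \left(-45\right)^{2}}{2 - 45} - -39 = \frac{1 - 91125 + 2 \cdot 2025}{-43} + 39 = - \frac{1 - 91125 + 4050}{43} + 39 = \left(- \frac{1}{43}\right) \left(-87074\right) + 39 = \frac{87074}{43} + 39 = \frac{88751}{43}$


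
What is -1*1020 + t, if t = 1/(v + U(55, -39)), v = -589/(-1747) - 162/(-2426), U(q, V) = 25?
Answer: -54908294669/53833739 ≈ -1020.0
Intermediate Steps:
v = 855964/2119111 (v = -589*(-1/1747) - 162*(-1/2426) = 589/1747 + 81/1213 = 855964/2119111 ≈ 0.40393)
t = 2119111/53833739 (t = 1/(855964/2119111 + 25) = 1/(53833739/2119111) = 2119111/53833739 ≈ 0.039364)
-1*1020 + t = -1*1020 + 2119111/53833739 = -1020 + 2119111/53833739 = -54908294669/53833739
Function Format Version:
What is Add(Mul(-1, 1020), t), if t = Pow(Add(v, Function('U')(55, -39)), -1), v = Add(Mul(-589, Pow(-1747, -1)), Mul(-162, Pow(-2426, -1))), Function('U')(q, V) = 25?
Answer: Rational(-54908294669, 53833739) ≈ -1020.0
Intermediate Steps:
v = Rational(855964, 2119111) (v = Add(Mul(-589, Rational(-1, 1747)), Mul(-162, Rational(-1, 2426))) = Add(Rational(589, 1747), Rational(81, 1213)) = Rational(855964, 2119111) ≈ 0.40393)
t = Rational(2119111, 53833739) (t = Pow(Add(Rational(855964, 2119111), 25), -1) = Pow(Rational(53833739, 2119111), -1) = Rational(2119111, 53833739) ≈ 0.039364)
Add(Mul(-1, 1020), t) = Add(Mul(-1, 1020), Rational(2119111, 53833739)) = Add(-1020, Rational(2119111, 53833739)) = Rational(-54908294669, 53833739)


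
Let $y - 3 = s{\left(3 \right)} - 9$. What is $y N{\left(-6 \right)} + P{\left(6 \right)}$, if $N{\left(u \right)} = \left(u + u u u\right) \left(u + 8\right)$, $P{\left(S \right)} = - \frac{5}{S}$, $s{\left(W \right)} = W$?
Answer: $\frac{7987}{6} \approx 1331.2$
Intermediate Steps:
$y = -3$ ($y = 3 + \left(3 - 9\right) = 3 - 6 = -3$)
$N{\left(u \right)} = \left(8 + u\right) \left(u + u^{3}\right)$ ($N{\left(u \right)} = \left(u + u^{2} u\right) \left(8 + u\right) = \left(u + u^{3}\right) \left(8 + u\right) = \left(8 + u\right) \left(u + u^{3}\right)$)
$y N{\left(-6 \right)} + P{\left(6 \right)} = - 3 \left(- 6 \left(8 - 6 + \left(-6\right)^{3} + 8 \left(-6\right)^{2}\right)\right) - \frac{5}{6} = - 3 \left(- 6 \left(8 - 6 - 216 + 8 \cdot 36\right)\right) - \frac{5}{6} = - 3 \left(- 6 \left(8 - 6 - 216 + 288\right)\right) - \frac{5}{6} = - 3 \left(\left(-6\right) 74\right) - \frac{5}{6} = \left(-3\right) \left(-444\right) - \frac{5}{6} = 1332 - \frac{5}{6} = \frac{7987}{6}$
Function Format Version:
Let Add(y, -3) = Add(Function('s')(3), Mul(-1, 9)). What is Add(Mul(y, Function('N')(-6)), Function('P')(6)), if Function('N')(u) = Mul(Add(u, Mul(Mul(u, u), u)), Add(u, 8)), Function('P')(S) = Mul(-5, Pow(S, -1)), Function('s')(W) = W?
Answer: Rational(7987, 6) ≈ 1331.2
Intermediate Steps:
y = -3 (y = Add(3, Add(3, Mul(-1, 9))) = Add(3, Add(3, -9)) = Add(3, -6) = -3)
Function('N')(u) = Mul(Add(8, u), Add(u, Pow(u, 3))) (Function('N')(u) = Mul(Add(u, Mul(Pow(u, 2), u)), Add(8, u)) = Mul(Add(u, Pow(u, 3)), Add(8, u)) = Mul(Add(8, u), Add(u, Pow(u, 3))))
Add(Mul(y, Function('N')(-6)), Function('P')(6)) = Add(Mul(-3, Mul(-6, Add(8, -6, Pow(-6, 3), Mul(8, Pow(-6, 2))))), Mul(-5, Pow(6, -1))) = Add(Mul(-3, Mul(-6, Add(8, -6, -216, Mul(8, 36)))), Mul(-5, Rational(1, 6))) = Add(Mul(-3, Mul(-6, Add(8, -6, -216, 288))), Rational(-5, 6)) = Add(Mul(-3, Mul(-6, 74)), Rational(-5, 6)) = Add(Mul(-3, -444), Rational(-5, 6)) = Add(1332, Rational(-5, 6)) = Rational(7987, 6)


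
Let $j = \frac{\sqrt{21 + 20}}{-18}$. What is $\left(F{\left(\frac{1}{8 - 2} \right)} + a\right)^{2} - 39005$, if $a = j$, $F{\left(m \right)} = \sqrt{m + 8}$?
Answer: $- \frac{12634933}{324} - \frac{7 \sqrt{246}}{54} \approx -38999.0$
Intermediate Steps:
$F{\left(m \right)} = \sqrt{8 + m}$
$j = - \frac{\sqrt{41}}{18}$ ($j = \sqrt{41} \left(- \frac{1}{18}\right) = - \frac{\sqrt{41}}{18} \approx -0.35573$)
$a = - \frac{\sqrt{41}}{18} \approx -0.35573$
$\left(F{\left(\frac{1}{8 - 2} \right)} + a\right)^{2} - 39005 = \left(\sqrt{8 + \frac{1}{8 - 2}} - \frac{\sqrt{41}}{18}\right)^{2} - 39005 = \left(\sqrt{8 + \frac{1}{6}} - \frac{\sqrt{41}}{18}\right)^{2} - 39005 = \left(\sqrt{\frac{49}{6}} - \frac{\sqrt{41}}{18}\right)^{2} - 39005 = \left(\frac{7 \sqrt{6}}{6} - \frac{\sqrt{41}}{18}\right)^{2} - 39005 = \left(- \frac{\sqrt{41}}{18} + \frac{7 \sqrt{6}}{6}\right)^{2} - 39005 = -39005 + \left(- \frac{\sqrt{41}}{18} + \frac{7 \sqrt{6}}{6}\right)^{2}$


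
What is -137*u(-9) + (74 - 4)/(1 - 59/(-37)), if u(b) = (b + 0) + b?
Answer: 119663/48 ≈ 2493.0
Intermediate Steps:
u(b) = 2*b (u(b) = b + b = 2*b)
-137*u(-9) + (74 - 4)/(1 - 59/(-37)) = -274*(-9) + (74 - 4)/(1 - 59/(-37)) = -137*(-18) + 70/(1 - 59*(-1/37)) = 2466 + 70/(1 + 59/37) = 2466 + 70/(96/37) = 2466 + 70*(37/96) = 2466 + 1295/48 = 119663/48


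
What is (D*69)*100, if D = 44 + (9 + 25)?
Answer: 538200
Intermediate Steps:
D = 78 (D = 44 + 34 = 78)
(D*69)*100 = (78*69)*100 = 5382*100 = 538200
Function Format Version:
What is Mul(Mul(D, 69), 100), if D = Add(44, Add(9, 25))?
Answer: 538200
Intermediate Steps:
D = 78 (D = Add(44, 34) = 78)
Mul(Mul(D, 69), 100) = Mul(Mul(78, 69), 100) = Mul(5382, 100) = 538200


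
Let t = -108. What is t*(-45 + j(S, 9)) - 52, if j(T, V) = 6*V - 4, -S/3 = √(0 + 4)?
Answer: -592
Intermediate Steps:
S = -6 (S = -3*√(0 + 4) = -3*√4 = -3*2 = -6)
j(T, V) = -4 + 6*V
t*(-45 + j(S, 9)) - 52 = -108*(-45 + (-4 + 6*9)) - 52 = -108*(-45 + (-4 + 54)) - 52 = -108*(-45 + 50) - 52 = -108*5 - 52 = -540 - 52 = -592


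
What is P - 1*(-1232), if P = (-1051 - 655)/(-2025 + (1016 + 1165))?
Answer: 95243/78 ≈ 1221.1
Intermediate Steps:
P = -853/78 (P = -1706/(-2025 + 2181) = -1706/156 = -1706*1/156 = -853/78 ≈ -10.936)
P - 1*(-1232) = -853/78 - 1*(-1232) = -853/78 + 1232 = 95243/78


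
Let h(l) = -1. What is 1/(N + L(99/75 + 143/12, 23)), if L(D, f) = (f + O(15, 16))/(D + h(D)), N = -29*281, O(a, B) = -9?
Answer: -3671/29910779 ≈ -0.00012273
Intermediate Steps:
N = -8149
L(D, f) = (-9 + f)/(-1 + D) (L(D, f) = (f - 9)/(D - 1) = (-9 + f)/(-1 + D))
1/(N + L(99/75 + 143/12, 23)) = 1/(-8149 + (-9 + 23)/(-1 + (99/75 + 143/12))) = 1/(-8149 + 14/(-1 + (99*(1/75) + 143*(1/12)))) = 1/(-8149 + 14/(-1 + (33/25 + 143/12))) = 1/(-8149 + 14/(-1 + 3971/300)) = 1/(-8149 + 14/(3671/300)) = 1/(-8149 + (300/3671)*14) = 1/(-8149 + 4200/3671) = 1/(-29910779/3671) = -3671/29910779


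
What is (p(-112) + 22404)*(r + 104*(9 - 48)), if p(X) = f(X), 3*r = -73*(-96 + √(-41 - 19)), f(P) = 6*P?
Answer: -37379040 - 1057624*I*√15 ≈ -3.7379e+7 - 4.0962e+6*I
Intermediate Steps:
r = 2336 - 146*I*√15/3 (r = (-73*(-96 + √(-41 - 19)))/3 = (-73*(-96 + √(-60)))/3 = (-73*(-96 + 2*I*√15))/3 = (7008 - 146*I*√15)/3 = 2336 - 146*I*√15/3 ≈ 2336.0 - 188.49*I)
p(X) = 6*X
(p(-112) + 22404)*(r + 104*(9 - 48)) = (6*(-112) + 22404)*((2336 - 146*I*√15/3) + 104*(9 - 48)) = (-672 + 22404)*((2336 - 146*I*√15/3) + 104*(-39)) = 21732*((2336 - 146*I*√15/3) - 4056) = 21732*(-1720 - 146*I*√15/3) = -37379040 - 1057624*I*√15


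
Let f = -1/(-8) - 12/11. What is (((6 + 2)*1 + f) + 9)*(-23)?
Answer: -32453/88 ≈ -368.78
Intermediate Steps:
f = -85/88 (f = -1*(-1/8) - 12*1/11 = 1/8 - 12/11 = -85/88 ≈ -0.96591)
(((6 + 2)*1 + f) + 9)*(-23) = (((6 + 2)*1 - 85/88) + 9)*(-23) = ((8*1 - 85/88) + 9)*(-23) = ((8 - 85/88) + 9)*(-23) = (619/88 + 9)*(-23) = (1411/88)*(-23) = -32453/88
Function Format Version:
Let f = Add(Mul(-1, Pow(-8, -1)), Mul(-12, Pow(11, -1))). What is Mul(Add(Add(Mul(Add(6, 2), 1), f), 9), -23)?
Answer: Rational(-32453, 88) ≈ -368.78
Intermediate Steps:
f = Rational(-85, 88) (f = Add(Mul(-1, Rational(-1, 8)), Mul(-12, Rational(1, 11))) = Add(Rational(1, 8), Rational(-12, 11)) = Rational(-85, 88) ≈ -0.96591)
Mul(Add(Add(Mul(Add(6, 2), 1), f), 9), -23) = Mul(Add(Add(Mul(Add(6, 2), 1), Rational(-85, 88)), 9), -23) = Mul(Add(Add(Mul(8, 1), Rational(-85, 88)), 9), -23) = Mul(Add(Add(8, Rational(-85, 88)), 9), -23) = Mul(Add(Rational(619, 88), 9), -23) = Mul(Rational(1411, 88), -23) = Rational(-32453, 88)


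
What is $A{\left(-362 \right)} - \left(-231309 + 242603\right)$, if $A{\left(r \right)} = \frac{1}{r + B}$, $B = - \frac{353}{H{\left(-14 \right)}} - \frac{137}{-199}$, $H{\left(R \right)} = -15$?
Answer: $- \frac{11387381777}{1008268} \approx -11294.0$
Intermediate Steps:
$B = \frac{72302}{2985}$ ($B = - \frac{353}{-15} - \frac{137}{-199} = \left(-353\right) \left(- \frac{1}{15}\right) - - \frac{137}{199} = \frac{353}{15} + \frac{137}{199} = \frac{72302}{2985} \approx 24.222$)
$A{\left(r \right)} = \frac{1}{\frac{72302}{2985} + r}$ ($A{\left(r \right)} = \frac{1}{r + \frac{72302}{2985}} = \frac{1}{\frac{72302}{2985} + r}$)
$A{\left(-362 \right)} - \left(-231309 + 242603\right) = \frac{2985}{72302 + 2985 \left(-362\right)} - \left(-231309 + 242603\right) = \frac{2985}{72302 - 1080570} - 11294 = \frac{2985}{-1008268} - 11294 = 2985 \left(- \frac{1}{1008268}\right) - 11294 = - \frac{2985}{1008268} - 11294 = - \frac{11387381777}{1008268}$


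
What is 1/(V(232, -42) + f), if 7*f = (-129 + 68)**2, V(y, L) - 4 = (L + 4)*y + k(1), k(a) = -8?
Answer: -7/58019 ≈ -0.00012065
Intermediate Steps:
V(y, L) = -4 + y*(4 + L) (V(y, L) = 4 + ((L + 4)*y - 8) = 4 + ((4 + L)*y - 8) = 4 + (y*(4 + L) - 8) = 4 + (-8 + y*(4 + L)) = -4 + y*(4 + L))
f = 3721/7 (f = (-129 + 68)**2/7 = (1/7)*(-61)**2 = (1/7)*3721 = 3721/7 ≈ 531.57)
1/(V(232, -42) + f) = 1/((-4 + 4*232 - 42*232) + 3721/7) = 1/((-4 + 928 - 9744) + 3721/7) = 1/(-8820 + 3721/7) = 1/(-58019/7) = -7/58019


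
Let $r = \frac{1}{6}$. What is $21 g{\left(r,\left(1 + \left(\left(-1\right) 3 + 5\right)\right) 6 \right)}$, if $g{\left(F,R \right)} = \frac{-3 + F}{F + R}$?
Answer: $- \frac{357}{109} \approx -3.2752$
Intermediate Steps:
$r = \frac{1}{6} \approx 0.16667$
$g{\left(F,R \right)} = \frac{-3 + F}{F + R}$
$21 g{\left(r,\left(1 + \left(\left(-1\right) 3 + 5\right)\right) 6 \right)} = 21 \frac{-3 + \frac{1}{6}}{\frac{1}{6} + \left(1 + \left(\left(-1\right) 3 + 5\right)\right) 6} = 21 \frac{1}{\frac{1}{6} + \left(1 + \left(-3 + 5\right)\right) 6} \left(- \frac{17}{6}\right) = 21 \frac{1}{\frac{1}{6} + \left(1 + 2\right) 6} \left(- \frac{17}{6}\right) = 21 \frac{1}{\frac{1}{6} + 3 \cdot 6} \left(- \frac{17}{6}\right) = 21 \frac{1}{\frac{1}{6} + 18} \left(- \frac{17}{6}\right) = 21 \frac{1}{\frac{109}{6}} \left(- \frac{17}{6}\right) = 21 \cdot \frac{6}{109} \left(- \frac{17}{6}\right) = 21 \left(- \frac{17}{109}\right) = - \frac{357}{109}$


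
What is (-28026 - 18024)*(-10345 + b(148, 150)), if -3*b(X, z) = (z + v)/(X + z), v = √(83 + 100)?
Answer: 70982851500/149 + 7675*√183/149 ≈ 4.7640e+8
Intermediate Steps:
v = √183 ≈ 13.528
b(X, z) = -(z + √183)/(3*(X + z))
(-28026 - 18024)*(-10345 + b(148, 150)) = (-28026 - 18024)*(-10345 + (-1*150 - √183)/(3*(148 + 150))) = -46050*(-10345 + (⅓)*(-150 - √183)/298) = -46050*(-10345 + (⅓)*(1/298)*(-150 - √183)) = -46050*(-10345 + (-25/149 - √183/894)) = -46050*(-1541430/149 - √183/894) = 70982851500/149 + 7675*√183/149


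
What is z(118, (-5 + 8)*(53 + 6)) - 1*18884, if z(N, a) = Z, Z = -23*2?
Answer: -18930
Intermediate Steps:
Z = -46
z(N, a) = -46
z(118, (-5 + 8)*(53 + 6)) - 1*18884 = -46 - 1*18884 = -46 - 18884 = -18930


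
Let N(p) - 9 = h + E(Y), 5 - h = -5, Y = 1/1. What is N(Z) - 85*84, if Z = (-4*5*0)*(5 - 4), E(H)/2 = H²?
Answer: -7119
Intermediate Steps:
Y = 1
E(H) = 2*H²
h = 10 (h = 5 - 1*(-5) = 5 + 5 = 10)
Z = 0 (Z = -20*0*1 = 0*1 = 0)
N(p) = 21 (N(p) = 9 + (10 + 2*1²) = 9 + (10 + 2*1) = 9 + (10 + 2) = 9 + 12 = 21)
N(Z) - 85*84 = 21 - 85*84 = 21 - 7140 = -7119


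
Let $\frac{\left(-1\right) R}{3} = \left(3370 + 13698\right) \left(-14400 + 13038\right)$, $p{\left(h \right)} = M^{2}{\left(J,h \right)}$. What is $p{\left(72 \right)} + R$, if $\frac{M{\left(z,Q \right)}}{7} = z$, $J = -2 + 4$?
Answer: $69740044$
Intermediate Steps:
$J = 2$
$M{\left(z,Q \right)} = 7 z$
$p{\left(h \right)} = 196$ ($p{\left(h \right)} = \left(7 \cdot 2\right)^{2} = 14^{2} = 196$)
$R = 69739848$ ($R = - 3 \left(3370 + 13698\right) \left(-14400 + 13038\right) = - 3 \cdot 17068 \left(-1362\right) = \left(-3\right) \left(-23246616\right) = 69739848$)
$p{\left(72 \right)} + R = 196 + 69739848 = 69740044$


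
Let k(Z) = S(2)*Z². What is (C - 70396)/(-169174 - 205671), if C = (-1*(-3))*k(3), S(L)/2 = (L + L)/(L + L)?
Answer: 70342/374845 ≈ 0.18766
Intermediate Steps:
S(L) = 2 (S(L) = 2*((L + L)/(L + L)) = 2*((2*L)/((2*L))) = 2*((2*L)*(1/(2*L))) = 2*1 = 2)
k(Z) = 2*Z²
C = 54 (C = (-1*(-3))*(2*3²) = 3*(2*9) = 3*18 = 54)
(C - 70396)/(-169174 - 205671) = (54 - 70396)/(-169174 - 205671) = -70342/(-374845) = -70342*(-1/374845) = 70342/374845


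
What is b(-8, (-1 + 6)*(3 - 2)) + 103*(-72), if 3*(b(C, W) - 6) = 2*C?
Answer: -22246/3 ≈ -7415.3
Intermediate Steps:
b(C, W) = 6 + 2*C/3 (b(C, W) = 6 + (2*C)/3 = 6 + 2*C/3)
b(-8, (-1 + 6)*(3 - 2)) + 103*(-72) = (6 + (⅔)*(-8)) + 103*(-72) = (6 - 16/3) - 7416 = ⅔ - 7416 = -22246/3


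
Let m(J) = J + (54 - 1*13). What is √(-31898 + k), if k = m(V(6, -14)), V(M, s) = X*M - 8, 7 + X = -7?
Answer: I*√31949 ≈ 178.74*I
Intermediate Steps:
X = -14 (X = -7 - 7 = -14)
V(M, s) = -8 - 14*M (V(M, s) = -14*M - 8 = -8 - 14*M)
m(J) = 41 + J (m(J) = J + (54 - 13) = J + 41 = 41 + J)
k = -51 (k = 41 + (-8 - 14*6) = 41 + (-8 - 84) = 41 - 92 = -51)
√(-31898 + k) = √(-31898 - 51) = √(-31949) = I*√31949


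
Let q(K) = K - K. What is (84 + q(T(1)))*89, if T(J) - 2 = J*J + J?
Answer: 7476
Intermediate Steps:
T(J) = 2 + J + J**2 (T(J) = 2 + (J*J + J) = 2 + (J**2 + J) = 2 + (J + J**2) = 2 + J + J**2)
q(K) = 0
(84 + q(T(1)))*89 = (84 + 0)*89 = 84*89 = 7476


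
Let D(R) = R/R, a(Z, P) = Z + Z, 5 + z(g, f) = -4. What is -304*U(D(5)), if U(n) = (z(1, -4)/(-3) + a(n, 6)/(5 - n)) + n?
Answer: -1368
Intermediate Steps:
z(g, f) = -9 (z(g, f) = -5 - 4 = -9)
a(Z, P) = 2*Z
D(R) = 1
U(n) = 3 + n + 2*n/(5 - n) (U(n) = (-9/(-3) + (2*n)/(5 - n)) + n = (-9*(-1/3) + 2*n/(5 - n)) + n = (3 + 2*n/(5 - n)) + n = 3 + n + 2*n/(5 - n))
-304*U(D(5)) = -304*(-15 + 1**2 - 4*1)/(-5 + 1) = -304*(-15 + 1 - 4)/(-4) = -(-76)*(-18) = -304*9/2 = -1368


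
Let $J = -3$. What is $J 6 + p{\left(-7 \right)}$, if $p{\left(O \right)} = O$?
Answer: $-25$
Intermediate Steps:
$J 6 + p{\left(-7 \right)} = \left(-3\right) 6 - 7 = -18 - 7 = -25$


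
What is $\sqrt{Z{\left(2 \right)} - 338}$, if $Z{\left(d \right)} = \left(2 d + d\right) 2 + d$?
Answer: $18 i \approx 18.0 i$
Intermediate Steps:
$Z{\left(d \right)} = 7 d$ ($Z{\left(d \right)} = 3 d 2 + d = 6 d + d = 7 d$)
$\sqrt{Z{\left(2 \right)} - 338} = \sqrt{7 \cdot 2 - 338} = \sqrt{14 - 338} = \sqrt{-324} = 18 i$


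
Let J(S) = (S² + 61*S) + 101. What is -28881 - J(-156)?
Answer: -43802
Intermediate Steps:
J(S) = 101 + S² + 61*S
-28881 - J(-156) = -28881 - (101 + (-156)² + 61*(-156)) = -28881 - (101 + 24336 - 9516) = -28881 - 1*14921 = -28881 - 14921 = -43802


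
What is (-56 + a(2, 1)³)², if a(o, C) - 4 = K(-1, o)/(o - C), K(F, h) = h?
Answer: 25600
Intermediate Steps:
a(o, C) = 4 + o/(o - C)
(-56 + a(2, 1)³)² = (-56 + ((-5*2 + 4*1)/(1 - 1*2))³)² = (-56 + ((-10 + 4)/(1 - 2))³)² = (-56 + (-6/(-1))³)² = (-56 + (-1*(-6))³)² = (-56 + 6³)² = (-56 + 216)² = 160² = 25600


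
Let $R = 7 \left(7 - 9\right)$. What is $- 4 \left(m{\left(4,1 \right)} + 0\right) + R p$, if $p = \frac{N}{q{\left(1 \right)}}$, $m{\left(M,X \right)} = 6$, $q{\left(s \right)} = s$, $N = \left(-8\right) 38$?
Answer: $4232$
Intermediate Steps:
$N = -304$
$R = -14$ ($R = 7 \left(-2\right) = -14$)
$p = -304$ ($p = - \frac{304}{1} = \left(-304\right) 1 = -304$)
$- 4 \left(m{\left(4,1 \right)} + 0\right) + R p = - 4 \left(6 + 0\right) - -4256 = \left(-4\right) 6 + 4256 = -24 + 4256 = 4232$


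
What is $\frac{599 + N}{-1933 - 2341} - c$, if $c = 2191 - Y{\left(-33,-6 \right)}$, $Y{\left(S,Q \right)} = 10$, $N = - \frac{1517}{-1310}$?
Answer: $- \frac{12212074347}{5598940} \approx -2181.1$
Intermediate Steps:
$N = \frac{1517}{1310}$ ($N = \left(-1517\right) \left(- \frac{1}{1310}\right) = \frac{1517}{1310} \approx 1.158$)
$c = 2181$ ($c = 2191 - 10 = 2181$)
$\frac{599 + N}{-1933 - 2341} - c = \frac{599 + \frac{1517}{1310}}{-1933 - 2341} - 2181 = \frac{786207}{1310 \left(-4274\right)} - 2181 = \frac{786207}{1310} \left(- \frac{1}{4274}\right) - 2181 = - \frac{786207}{5598940} - 2181 = - \frac{12212074347}{5598940}$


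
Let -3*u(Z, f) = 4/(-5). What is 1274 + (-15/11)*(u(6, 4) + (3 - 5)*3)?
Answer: 14100/11 ≈ 1281.8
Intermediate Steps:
u(Z, f) = 4/15 (u(Z, f) = -4/(3*(-5)) = -4*(-1)/(3*5) = -⅓*(-⅘) = 4/15)
1274 + (-15/11)*(u(6, 4) + (3 - 5)*3) = 1274 + (-15/11)*(4/15 + (3 - 5)*3) = 1274 + (-15*1/11)*(4/15 - 2*3) = 1274 - 15*(4/15 - 6)/11 = 1274 - 15/11*(-86/15) = 1274 + 86/11 = 14100/11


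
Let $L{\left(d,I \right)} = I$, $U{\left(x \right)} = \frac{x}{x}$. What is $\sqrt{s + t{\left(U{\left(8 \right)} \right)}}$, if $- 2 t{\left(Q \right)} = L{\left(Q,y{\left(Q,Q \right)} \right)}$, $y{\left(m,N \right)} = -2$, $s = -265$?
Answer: $2 i \sqrt{66} \approx 16.248 i$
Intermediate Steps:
$U{\left(x \right)} = 1$
$t{\left(Q \right)} = 1$ ($t{\left(Q \right)} = \left(- \frac{1}{2}\right) \left(-2\right) = 1$)
$\sqrt{s + t{\left(U{\left(8 \right)} \right)}} = \sqrt{-265 + 1} = \sqrt{-264} = 2 i \sqrt{66}$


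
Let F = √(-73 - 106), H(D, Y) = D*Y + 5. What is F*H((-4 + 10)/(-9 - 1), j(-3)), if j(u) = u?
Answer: 34*I*√179/5 ≈ 90.978*I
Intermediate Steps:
H(D, Y) = 5 + D*Y
F = I*√179 (F = √(-179) = I*√179 ≈ 13.379*I)
F*H((-4 + 10)/(-9 - 1), j(-3)) = (I*√179)*(5 + ((-4 + 10)/(-9 - 1))*(-3)) = (I*√179)*(5 + (6/(-10))*(-3)) = (I*√179)*(5 + (6*(-⅒))*(-3)) = (I*√179)*(5 - ⅗*(-3)) = (I*√179)*(5 + 9/5) = (I*√179)*(34/5) = 34*I*√179/5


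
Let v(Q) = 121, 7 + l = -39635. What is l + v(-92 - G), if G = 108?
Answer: -39521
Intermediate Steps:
l = -39642 (l = -7 - 39635 = -39642)
l + v(-92 - G) = -39642 + 121 = -39521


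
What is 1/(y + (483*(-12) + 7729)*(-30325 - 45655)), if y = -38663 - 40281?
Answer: -1/146948284 ≈ -6.8051e-9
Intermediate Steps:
y = -78944
1/(y + (483*(-12) + 7729)*(-30325 - 45655)) = 1/(-78944 + (483*(-12) + 7729)*(-30325 - 45655)) = 1/(-78944 + (-5796 + 7729)*(-75980)) = 1/(-78944 + 1933*(-75980)) = 1/(-78944 - 146869340) = 1/(-146948284) = -1/146948284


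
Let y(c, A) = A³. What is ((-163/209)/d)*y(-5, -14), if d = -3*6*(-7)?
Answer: 31948/1881 ≈ 16.985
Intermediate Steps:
d = 126 (d = -18*(-7) = 126)
((-163/209)/d)*y(-5, -14) = (-163/209/126)*(-14)³ = (-163*1/209*(1/126))*(-2744) = -163/209*1/126*(-2744) = -163/26334*(-2744) = 31948/1881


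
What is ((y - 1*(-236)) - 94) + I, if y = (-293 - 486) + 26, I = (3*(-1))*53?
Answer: -770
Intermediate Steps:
I = -159 (I = -3*53 = -159)
y = -753 (y = -779 + 26 = -753)
((y - 1*(-236)) - 94) + I = ((-753 - 1*(-236)) - 94) - 159 = ((-753 + 236) - 94) - 159 = (-517 - 94) - 159 = -611 - 159 = -770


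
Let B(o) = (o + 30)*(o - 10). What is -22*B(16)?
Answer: -6072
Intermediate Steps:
B(o) = (-10 + o)*(30 + o) (B(o) = (30 + o)*(-10 + o) = (-10 + o)*(30 + o))
-22*B(16) = -22*(-300 + 16² + 20*16) = -22*(-300 + 256 + 320) = -22*276 = -6072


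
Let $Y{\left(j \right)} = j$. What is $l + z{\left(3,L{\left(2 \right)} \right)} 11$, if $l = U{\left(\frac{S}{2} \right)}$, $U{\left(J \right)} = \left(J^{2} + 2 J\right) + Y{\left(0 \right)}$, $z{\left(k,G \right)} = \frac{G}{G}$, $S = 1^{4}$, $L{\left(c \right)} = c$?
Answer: $\frac{49}{4} \approx 12.25$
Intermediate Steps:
$S = 1$
$z{\left(k,G \right)} = 1$
$U{\left(J \right)} = J^{2} + 2 J$ ($U{\left(J \right)} = \left(J^{2} + 2 J\right) + 0 = J^{2} + 2 J$)
$l = \frac{5}{4}$ ($l = 1 \cdot \frac{1}{2} \left(2 + 1 \cdot \frac{1}{2}\right) = \frac{2 + \frac{1}{2}}{2} = \frac{1}{2} \cdot \frac{5}{2} = \frac{5}{4} \approx 1.25$)
$l + z{\left(3,L{\left(2 \right)} \right)} 11 = \frac{5}{4} + 1 \cdot 11 = \frac{5}{4} + 11 = \frac{49}{4}$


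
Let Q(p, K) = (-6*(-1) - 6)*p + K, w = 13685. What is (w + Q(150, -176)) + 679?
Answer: 14188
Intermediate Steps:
Q(p, K) = K (Q(p, K) = (6 - 6)*p + K = 0*p + K = 0 + K = K)
(w + Q(150, -176)) + 679 = (13685 - 176) + 679 = 13509 + 679 = 14188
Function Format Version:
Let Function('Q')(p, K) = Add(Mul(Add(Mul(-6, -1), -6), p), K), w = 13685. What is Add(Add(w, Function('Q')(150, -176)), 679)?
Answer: 14188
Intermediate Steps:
Function('Q')(p, K) = K (Function('Q')(p, K) = Add(Mul(Add(6, -6), p), K) = Add(Mul(0, p), K) = Add(0, K) = K)
Add(Add(w, Function('Q')(150, -176)), 679) = Add(Add(13685, -176), 679) = Add(13509, 679) = 14188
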